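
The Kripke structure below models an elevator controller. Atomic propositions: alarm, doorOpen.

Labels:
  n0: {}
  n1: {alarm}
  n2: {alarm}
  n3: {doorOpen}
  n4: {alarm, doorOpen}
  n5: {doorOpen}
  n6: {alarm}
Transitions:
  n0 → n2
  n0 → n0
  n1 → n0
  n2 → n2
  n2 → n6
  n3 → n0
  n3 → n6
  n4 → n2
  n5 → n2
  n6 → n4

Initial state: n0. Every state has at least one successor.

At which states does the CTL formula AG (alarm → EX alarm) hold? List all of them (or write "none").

{n0, n2, n3, n4, n5, n6}

States satisfying alarm → EX alarm: {n0, n2, n3, n4, n5, n6}.
States satisfying AG (alarm → EX alarm): {n0, n2, n3, n4, n5, n6}.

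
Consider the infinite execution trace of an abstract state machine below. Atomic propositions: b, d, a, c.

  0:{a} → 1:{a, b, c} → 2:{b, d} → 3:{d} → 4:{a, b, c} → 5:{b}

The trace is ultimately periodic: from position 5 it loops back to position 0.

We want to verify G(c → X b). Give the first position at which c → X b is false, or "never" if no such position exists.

never

c → X b holds at every position 0..5, and those are all the positions the trace ever visits, so the invariant G(c → X b) is never violated.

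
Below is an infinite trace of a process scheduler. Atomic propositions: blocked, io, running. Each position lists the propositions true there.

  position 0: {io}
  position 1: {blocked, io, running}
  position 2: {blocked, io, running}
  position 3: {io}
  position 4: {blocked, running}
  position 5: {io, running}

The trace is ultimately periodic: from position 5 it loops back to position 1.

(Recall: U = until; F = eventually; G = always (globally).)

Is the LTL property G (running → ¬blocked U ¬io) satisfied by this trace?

Violated

running → ¬blocked U ¬io must hold at every position from 0 onward. It fails at position 1, so G (running → ¬blocked U ¬io) is false.
Positions where running holds: 1, 2, 4, 5.
Check ¬blocked U ¬io at each: 1→fails, 2→fails, 4→ok, 5→fails.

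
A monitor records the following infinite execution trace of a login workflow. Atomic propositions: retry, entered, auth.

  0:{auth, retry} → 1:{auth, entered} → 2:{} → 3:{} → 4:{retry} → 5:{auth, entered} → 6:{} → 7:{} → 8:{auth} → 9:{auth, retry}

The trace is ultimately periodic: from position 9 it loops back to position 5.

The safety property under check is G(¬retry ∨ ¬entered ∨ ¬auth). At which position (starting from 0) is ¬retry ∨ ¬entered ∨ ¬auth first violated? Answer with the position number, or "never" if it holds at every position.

never

¬retry ∨ ¬entered ∨ ¬auth holds at every position 0..9, and those are all the positions the trace ever visits, so the invariant G(¬retry ∨ ¬entered ∨ ¬auth) is never violated.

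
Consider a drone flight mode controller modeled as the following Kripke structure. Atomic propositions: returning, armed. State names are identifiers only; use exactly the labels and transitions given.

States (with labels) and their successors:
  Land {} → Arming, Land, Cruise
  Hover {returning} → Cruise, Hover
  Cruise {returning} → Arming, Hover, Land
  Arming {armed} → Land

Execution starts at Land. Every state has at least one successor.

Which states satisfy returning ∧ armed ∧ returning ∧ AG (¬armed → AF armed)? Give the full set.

none

States satisfying returning ∧ armed: ∅.
States satisfying returning ∧ armed ∧ returning: ∅.
States satisfying ¬armed → AF armed: {Arming}.
States satisfying AG (¬armed → AF armed): ∅.
States satisfying returning ∧ armed ∧ returning ∧ AG (¬armed → AF armed): ∅.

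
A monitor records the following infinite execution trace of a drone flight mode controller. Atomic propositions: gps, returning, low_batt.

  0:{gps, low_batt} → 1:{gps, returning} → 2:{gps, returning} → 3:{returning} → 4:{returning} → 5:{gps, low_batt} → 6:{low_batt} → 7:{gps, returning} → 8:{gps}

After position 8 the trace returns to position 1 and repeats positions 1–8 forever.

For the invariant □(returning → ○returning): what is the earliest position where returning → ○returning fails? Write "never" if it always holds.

4

Check returning → ○returning at each position in order: 0 ✓, 1 ✓, 2 ✓, 3 ✓.
At position 4 the labels are {returning} and the next position 5 has {gps, low_batt}, so returning → ○returning is false there. This is the first violation.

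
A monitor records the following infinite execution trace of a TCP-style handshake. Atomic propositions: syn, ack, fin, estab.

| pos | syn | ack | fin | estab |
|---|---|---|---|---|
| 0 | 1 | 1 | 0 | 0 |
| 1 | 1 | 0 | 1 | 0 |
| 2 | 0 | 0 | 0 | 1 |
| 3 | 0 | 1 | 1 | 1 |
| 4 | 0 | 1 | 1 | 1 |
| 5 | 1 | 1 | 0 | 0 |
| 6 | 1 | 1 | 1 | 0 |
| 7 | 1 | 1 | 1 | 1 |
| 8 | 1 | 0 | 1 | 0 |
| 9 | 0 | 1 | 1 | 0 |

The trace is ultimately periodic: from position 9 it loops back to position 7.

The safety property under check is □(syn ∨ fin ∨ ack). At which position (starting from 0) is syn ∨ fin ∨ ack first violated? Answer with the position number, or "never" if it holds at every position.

Check syn ∨ fin ∨ ack at each position in order: 0 ✓, 1 ✓.
At position 2 the labels are {estab}, so syn ∨ fin ∨ ack is false there. This is the first violation.

2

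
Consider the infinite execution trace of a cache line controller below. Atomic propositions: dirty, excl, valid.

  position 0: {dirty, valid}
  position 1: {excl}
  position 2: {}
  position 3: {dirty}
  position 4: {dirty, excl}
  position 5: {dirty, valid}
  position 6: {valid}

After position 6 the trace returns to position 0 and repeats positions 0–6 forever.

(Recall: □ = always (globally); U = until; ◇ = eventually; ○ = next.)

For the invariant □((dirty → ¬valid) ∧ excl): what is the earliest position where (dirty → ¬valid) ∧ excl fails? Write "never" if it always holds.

0

At position 0 the labels are {dirty, valid}, so (dirty → ¬valid) ∧ excl is false there. This is the first violation.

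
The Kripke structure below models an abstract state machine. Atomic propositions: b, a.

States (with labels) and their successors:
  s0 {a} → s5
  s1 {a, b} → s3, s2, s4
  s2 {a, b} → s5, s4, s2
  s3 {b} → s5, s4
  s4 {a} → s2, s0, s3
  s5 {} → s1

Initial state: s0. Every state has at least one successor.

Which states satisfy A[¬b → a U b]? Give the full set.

States satisfying ¬b → a: {s0, s1, s2, s3, s4}.
States satisfying b: {s1, s2, s3}.
States satisfying A[¬b → a U b]: {s1, s2, s3}.

{s1, s2, s3}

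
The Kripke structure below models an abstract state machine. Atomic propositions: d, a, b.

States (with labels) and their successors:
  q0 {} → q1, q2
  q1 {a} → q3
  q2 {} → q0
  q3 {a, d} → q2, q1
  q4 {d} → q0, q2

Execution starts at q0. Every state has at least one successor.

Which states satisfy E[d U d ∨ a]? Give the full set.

States satisfying d: {q3, q4}.
States satisfying d ∨ a: {q1, q3, q4}.
States satisfying E[d U d ∨ a]: {q1, q3, q4}.

{q1, q3, q4}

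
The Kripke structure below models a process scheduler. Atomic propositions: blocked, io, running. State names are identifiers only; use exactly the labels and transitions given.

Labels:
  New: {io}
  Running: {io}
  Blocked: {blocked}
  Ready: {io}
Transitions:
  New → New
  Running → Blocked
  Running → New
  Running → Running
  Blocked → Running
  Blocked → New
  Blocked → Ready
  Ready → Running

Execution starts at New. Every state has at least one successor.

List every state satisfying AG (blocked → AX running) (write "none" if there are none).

States satisfying blocked → AX running: {New, Running, Ready}.
States satisfying AG (blocked → AX running): {New}.

{New}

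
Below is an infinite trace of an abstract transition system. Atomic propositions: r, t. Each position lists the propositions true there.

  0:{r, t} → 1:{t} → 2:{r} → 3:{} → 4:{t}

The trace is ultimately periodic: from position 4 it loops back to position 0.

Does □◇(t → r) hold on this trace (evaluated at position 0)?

◇(t → r) holds at every position 0..4, and those are all positions ever visited, so □◇(t → r) holds.

Yes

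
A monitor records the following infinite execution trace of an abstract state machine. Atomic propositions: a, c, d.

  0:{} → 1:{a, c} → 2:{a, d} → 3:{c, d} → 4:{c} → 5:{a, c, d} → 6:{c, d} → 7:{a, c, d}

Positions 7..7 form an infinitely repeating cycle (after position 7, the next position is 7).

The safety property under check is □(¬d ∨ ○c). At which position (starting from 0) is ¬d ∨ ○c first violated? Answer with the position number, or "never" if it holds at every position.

never

¬d ∨ ○c holds at every position 0..7, and those are all the positions the trace ever visits, so the invariant □(¬d ∨ ○c) is never violated.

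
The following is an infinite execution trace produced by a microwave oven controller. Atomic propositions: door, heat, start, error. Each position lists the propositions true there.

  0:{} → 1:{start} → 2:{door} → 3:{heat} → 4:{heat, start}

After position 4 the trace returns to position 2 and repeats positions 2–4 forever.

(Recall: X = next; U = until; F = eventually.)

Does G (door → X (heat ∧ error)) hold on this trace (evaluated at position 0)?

door → X (heat ∧ error) must hold at every position from 0 onward. It fails at position 2, so G (door → X (heat ∧ error)) is false.
Positions where door holds: 2.
Check X (heat ∧ error) at each: 2→fails.

No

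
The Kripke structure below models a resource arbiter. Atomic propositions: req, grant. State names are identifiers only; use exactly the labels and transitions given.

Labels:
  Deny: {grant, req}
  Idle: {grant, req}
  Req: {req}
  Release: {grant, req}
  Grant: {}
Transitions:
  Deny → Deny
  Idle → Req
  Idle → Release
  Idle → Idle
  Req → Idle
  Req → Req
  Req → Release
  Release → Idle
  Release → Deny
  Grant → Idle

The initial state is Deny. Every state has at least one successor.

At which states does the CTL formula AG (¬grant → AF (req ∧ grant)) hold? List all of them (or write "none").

{Deny}

States satisfying ¬grant → AF (req ∧ grant): {Deny, Idle, Release, Grant}.
States satisfying AG (¬grant → AF (req ∧ grant)): {Deny}.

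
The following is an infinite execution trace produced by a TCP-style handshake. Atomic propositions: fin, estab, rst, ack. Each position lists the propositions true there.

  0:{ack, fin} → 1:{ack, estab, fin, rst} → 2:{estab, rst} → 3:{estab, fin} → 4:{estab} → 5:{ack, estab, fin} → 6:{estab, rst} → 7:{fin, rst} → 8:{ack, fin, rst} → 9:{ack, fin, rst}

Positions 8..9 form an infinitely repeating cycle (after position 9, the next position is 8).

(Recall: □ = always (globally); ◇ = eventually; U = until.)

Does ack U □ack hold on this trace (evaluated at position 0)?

Violated

Walking from position 0: at position 2, □ack has not yet held and ack fails, so ack U □ack is false.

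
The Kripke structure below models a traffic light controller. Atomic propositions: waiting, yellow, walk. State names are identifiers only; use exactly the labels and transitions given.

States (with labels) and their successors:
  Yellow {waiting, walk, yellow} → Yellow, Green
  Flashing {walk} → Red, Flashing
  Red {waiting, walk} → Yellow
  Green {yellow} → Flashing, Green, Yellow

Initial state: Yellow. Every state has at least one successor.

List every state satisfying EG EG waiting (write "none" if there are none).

{Yellow, Red}

States satisfying EG waiting: {Yellow, Red}.
States satisfying EG EG waiting: {Yellow, Red}.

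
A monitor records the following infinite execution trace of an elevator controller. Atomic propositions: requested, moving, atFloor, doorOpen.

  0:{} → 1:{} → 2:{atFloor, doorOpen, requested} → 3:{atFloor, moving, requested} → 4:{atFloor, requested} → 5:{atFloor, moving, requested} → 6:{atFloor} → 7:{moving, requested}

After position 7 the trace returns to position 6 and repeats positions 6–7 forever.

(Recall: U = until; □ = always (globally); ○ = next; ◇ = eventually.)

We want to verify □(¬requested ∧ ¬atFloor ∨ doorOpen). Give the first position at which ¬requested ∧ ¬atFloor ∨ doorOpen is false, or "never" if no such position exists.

3

Check ¬requested ∧ ¬atFloor ∨ doorOpen at each position in order: 0 ✓, 1 ✓, 2 ✓.
At position 3 the labels are {atFloor, moving, requested}, so ¬requested ∧ ¬atFloor ∨ doorOpen is false there. This is the first violation.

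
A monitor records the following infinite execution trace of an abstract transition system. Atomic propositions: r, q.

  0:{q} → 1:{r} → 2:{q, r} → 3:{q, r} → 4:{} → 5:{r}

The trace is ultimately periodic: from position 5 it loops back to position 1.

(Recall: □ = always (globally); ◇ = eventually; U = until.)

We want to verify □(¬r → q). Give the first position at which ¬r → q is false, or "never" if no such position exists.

Check ¬r → q at each position in order: 0 ✓, 1 ✓, 2 ✓, 3 ✓.
At position 4 the labels are {}, so ¬r → q is false there. This is the first violation.

4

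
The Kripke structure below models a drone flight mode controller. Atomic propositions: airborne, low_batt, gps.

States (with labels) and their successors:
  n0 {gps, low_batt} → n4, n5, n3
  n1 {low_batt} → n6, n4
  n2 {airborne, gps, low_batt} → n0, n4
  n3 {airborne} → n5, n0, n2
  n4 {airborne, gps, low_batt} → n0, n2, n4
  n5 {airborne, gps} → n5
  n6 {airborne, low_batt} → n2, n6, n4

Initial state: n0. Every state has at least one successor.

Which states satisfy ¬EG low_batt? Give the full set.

{n3, n5}

States satisfying low_batt: {n0, n1, n2, n4, n6}.
States satisfying EG low_batt: {n0, n1, n2, n4, n6}.
States satisfying ¬EG low_batt: {n3, n5}.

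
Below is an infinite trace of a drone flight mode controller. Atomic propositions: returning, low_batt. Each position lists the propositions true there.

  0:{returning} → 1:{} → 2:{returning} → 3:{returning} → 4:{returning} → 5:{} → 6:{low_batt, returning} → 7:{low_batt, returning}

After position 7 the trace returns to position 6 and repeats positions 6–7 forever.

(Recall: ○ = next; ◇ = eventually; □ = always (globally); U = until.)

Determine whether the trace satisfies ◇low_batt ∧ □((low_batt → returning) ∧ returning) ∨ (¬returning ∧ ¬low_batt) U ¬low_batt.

Yes

Walking from position 0: ¬low_batt first holds at position 0, and ¬returning ∧ ¬low_batt holds at every earlier position along the way, so (¬returning ∧ ¬low_batt) U ¬low_batt holds.
At position 0: ◇low_batt ∧ □((low_batt → returning) ∧ returning) is false; (¬returning ∧ ¬low_batt) U ¬low_batt is true; so ◇low_batt ∧ □((low_batt → returning) ∧ returning) ∨ (¬returning ∧ ¬low_batt) U ¬low_batt is true.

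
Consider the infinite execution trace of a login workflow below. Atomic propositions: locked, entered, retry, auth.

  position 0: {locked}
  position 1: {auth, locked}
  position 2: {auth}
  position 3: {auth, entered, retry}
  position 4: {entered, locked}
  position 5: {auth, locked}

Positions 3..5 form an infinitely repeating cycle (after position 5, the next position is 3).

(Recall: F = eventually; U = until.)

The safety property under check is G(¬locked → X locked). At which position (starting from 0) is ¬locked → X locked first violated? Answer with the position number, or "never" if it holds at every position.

2

Check ¬locked → X locked at each position in order: 0 ✓, 1 ✓.
At position 2 the labels are {auth} and the next position 3 has {auth, entered, retry}, so ¬locked → X locked is false there. This is the first violation.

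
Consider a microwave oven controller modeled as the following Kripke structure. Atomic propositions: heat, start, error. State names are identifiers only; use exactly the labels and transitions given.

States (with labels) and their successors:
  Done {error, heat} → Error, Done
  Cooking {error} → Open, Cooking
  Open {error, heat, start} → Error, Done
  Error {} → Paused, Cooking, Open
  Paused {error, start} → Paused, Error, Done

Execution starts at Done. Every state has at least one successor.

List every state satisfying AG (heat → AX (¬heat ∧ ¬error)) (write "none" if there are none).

none

States satisfying heat → AX (¬heat ∧ ¬error): {Cooking, Error, Paused}.
States satisfying AG (heat → AX (¬heat ∧ ¬error)): ∅.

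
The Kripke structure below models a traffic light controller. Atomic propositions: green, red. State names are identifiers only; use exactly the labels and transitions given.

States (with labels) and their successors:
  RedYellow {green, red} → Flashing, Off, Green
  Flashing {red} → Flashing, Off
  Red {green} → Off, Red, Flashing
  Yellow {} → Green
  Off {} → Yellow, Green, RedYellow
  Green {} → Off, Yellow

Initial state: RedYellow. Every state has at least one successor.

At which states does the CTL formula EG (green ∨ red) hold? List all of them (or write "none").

States satisfying green ∨ red: {RedYellow, Flashing, Red}.
States satisfying EG (green ∨ red): {RedYellow, Flashing, Red}.

{RedYellow, Flashing, Red}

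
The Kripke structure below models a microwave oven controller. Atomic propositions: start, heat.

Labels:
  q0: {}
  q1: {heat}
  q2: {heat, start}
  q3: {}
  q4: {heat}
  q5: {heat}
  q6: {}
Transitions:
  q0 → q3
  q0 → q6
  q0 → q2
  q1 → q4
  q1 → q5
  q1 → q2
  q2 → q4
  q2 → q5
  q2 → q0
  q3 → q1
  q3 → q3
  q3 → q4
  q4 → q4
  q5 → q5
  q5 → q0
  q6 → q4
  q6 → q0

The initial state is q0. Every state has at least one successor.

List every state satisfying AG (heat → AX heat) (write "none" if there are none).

{q4}

States satisfying heat → AX heat: {q0, q1, q3, q4, q6}.
States satisfying AG (heat → AX heat): {q4}.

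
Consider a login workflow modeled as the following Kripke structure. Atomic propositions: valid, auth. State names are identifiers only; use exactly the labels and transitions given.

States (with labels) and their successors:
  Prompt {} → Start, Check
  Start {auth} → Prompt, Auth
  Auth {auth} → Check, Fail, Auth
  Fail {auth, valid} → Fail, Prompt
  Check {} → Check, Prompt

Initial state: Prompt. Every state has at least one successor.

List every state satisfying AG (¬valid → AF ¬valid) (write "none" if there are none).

States satisfying ¬valid → AF ¬valid: {Prompt, Start, Auth, Fail, Check}.
States satisfying AG (¬valid → AF ¬valid): {Prompt, Start, Auth, Fail, Check}.

{Prompt, Start, Auth, Fail, Check}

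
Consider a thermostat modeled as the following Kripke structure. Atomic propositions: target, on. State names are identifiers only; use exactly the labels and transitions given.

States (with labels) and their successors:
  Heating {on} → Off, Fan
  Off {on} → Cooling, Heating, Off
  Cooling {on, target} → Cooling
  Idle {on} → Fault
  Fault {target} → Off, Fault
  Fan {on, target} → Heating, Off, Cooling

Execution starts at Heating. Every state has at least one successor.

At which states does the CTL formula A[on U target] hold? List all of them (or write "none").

{Cooling, Idle, Fault, Fan}

States satisfying on: {Heating, Off, Cooling, Idle, Fan}.
States satisfying target: {Cooling, Fault, Fan}.
States satisfying A[on U target]: {Cooling, Idle, Fault, Fan}.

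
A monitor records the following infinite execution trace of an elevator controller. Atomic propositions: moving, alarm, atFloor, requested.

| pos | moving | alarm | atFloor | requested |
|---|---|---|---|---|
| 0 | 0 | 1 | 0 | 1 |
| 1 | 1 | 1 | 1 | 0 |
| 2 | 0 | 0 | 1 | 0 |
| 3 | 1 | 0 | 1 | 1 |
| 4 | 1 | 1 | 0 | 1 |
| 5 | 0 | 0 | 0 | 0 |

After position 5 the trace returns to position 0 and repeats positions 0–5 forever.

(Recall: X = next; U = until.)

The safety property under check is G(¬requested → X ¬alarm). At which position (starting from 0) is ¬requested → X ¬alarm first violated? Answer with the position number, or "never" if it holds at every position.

Check ¬requested → X ¬alarm at each position in order: 0 ✓, 1 ✓, 2 ✓, 3 ✓, 4 ✓.
At position 5 the labels are {} and the next position 0 has {alarm, requested}, so ¬requested → X ¬alarm is false there. This is the first violation.

5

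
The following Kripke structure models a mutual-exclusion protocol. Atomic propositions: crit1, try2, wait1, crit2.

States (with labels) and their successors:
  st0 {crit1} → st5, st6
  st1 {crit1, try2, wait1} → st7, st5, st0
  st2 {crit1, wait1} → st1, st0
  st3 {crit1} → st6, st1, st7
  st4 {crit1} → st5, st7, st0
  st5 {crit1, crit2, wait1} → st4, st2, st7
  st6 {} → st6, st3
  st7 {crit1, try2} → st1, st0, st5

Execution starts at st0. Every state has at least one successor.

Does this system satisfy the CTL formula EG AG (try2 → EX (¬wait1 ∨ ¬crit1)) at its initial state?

States satisfying AG (try2 → EX (¬wait1 ∨ ¬crit1)): {st0, st1, st2, st3, st4, st5, st6, st7}.
States satisfying EG AG (try2 → EX (¬wait1 ∨ ¬crit1)): {st0, st1, st2, st3, st4, st5, st6, st7}.
st0 ∈ Sat(EG AG (try2 → EX (¬wait1 ∨ ¬crit1))).

Holds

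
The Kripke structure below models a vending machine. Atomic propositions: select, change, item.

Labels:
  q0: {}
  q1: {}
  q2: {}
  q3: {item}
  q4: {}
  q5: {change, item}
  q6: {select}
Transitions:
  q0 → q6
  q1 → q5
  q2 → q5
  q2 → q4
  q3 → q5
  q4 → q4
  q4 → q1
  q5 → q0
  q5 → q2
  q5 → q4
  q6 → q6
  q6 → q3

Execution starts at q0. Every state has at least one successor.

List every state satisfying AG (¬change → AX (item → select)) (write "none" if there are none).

States satisfying ¬change → AX (item → select): {q0, q4, q5}.
States satisfying AG (¬change → AX (item → select)): ∅.

none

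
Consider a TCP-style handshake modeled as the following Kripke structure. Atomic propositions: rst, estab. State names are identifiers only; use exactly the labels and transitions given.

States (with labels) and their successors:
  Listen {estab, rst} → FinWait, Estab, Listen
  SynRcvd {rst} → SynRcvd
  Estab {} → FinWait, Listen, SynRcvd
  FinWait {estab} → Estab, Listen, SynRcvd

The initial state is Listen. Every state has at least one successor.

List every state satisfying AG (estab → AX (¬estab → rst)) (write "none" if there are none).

States satisfying estab → AX (¬estab → rst): {SynRcvd, Estab}.
States satisfying AG (estab → AX (¬estab → rst)): {SynRcvd}.

{SynRcvd}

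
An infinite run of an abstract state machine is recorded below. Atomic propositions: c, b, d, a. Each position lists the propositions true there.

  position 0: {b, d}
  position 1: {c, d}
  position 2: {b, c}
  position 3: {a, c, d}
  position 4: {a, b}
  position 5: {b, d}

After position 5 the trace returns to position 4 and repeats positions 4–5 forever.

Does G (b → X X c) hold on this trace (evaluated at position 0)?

b → X X c must hold at every position from 0 onward. It fails at position 2, so G (b → X X c) is false.
Positions where b holds: 0, 2, 4, 5.
Check X X c at each: 0→ok, 2→fails, 4→fails, 5→fails.

No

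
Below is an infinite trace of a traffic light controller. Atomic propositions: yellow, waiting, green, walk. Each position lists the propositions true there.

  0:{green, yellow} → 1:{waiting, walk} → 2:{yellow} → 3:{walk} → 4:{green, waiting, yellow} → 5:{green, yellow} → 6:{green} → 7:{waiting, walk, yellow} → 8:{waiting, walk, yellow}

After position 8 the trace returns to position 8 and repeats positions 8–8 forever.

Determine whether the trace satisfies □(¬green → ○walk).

¬green → ○walk must hold at every position from 0 onward. It fails at position 1, so □(¬green → ○walk) is false.
Positions where ¬green holds: 1, 2, 3, 7, 8.
Check ○walk at each: 1→fails, 2→ok, 3→fails, 7→ok, 8→ok.

Violated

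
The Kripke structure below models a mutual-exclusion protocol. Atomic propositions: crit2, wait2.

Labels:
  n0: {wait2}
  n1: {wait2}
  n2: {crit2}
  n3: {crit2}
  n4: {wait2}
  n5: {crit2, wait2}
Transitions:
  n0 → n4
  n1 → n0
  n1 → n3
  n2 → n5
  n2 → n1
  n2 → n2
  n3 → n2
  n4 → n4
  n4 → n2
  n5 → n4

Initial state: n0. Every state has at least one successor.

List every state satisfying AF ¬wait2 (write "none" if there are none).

{n2, n3}

States satisfying ¬wait2: {n2, n3}.
States satisfying AF ¬wait2: {n2, n3}.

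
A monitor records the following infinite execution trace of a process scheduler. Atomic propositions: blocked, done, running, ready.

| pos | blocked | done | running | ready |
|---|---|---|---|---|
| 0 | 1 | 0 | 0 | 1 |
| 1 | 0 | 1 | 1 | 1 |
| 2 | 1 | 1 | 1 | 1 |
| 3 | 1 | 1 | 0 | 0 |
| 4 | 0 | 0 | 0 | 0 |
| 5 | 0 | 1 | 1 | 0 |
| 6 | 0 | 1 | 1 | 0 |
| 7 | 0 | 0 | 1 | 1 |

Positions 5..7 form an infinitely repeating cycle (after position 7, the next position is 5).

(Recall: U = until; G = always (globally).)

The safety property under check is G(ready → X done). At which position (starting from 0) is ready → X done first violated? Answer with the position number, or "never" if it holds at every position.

ready → X done holds at every position 0..7, and those are all the positions the trace ever visits, so the invariant G(ready → X done) is never violated.

never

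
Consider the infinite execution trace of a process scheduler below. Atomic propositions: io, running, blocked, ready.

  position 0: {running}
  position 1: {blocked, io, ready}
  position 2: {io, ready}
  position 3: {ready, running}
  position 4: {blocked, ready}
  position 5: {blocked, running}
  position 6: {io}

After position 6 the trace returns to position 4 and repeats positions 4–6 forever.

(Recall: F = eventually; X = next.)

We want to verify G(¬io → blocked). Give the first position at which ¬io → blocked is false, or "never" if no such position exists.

At position 0 the labels are {running}, so ¬io → blocked is false there. This is the first violation.

0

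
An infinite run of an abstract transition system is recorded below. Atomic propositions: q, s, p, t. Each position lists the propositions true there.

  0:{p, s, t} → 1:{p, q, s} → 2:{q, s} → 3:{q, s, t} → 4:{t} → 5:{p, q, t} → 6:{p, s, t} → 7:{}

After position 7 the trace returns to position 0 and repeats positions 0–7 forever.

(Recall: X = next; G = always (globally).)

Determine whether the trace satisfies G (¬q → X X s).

Yes

¬q → X X s holds at every position 0..7, and those are all positions ever visited, so G (¬q → X X s) holds.
Positions where ¬q holds: 0, 4, 6, 7.
Check X X s at each: 0→ok, 4→ok, 6→ok, 7→ok.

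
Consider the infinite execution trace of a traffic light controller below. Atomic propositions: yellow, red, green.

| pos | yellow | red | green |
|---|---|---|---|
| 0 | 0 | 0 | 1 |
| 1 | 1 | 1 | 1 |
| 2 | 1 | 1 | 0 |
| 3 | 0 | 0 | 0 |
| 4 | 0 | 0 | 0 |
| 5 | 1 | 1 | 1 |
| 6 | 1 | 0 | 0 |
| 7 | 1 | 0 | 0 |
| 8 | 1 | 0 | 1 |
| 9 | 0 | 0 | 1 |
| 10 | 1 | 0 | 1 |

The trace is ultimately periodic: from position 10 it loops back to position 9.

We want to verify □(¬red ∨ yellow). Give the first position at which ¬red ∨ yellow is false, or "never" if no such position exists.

never

¬red ∨ yellow holds at every position 0..10, and those are all the positions the trace ever visits, so the invariant □(¬red ∨ yellow) is never violated.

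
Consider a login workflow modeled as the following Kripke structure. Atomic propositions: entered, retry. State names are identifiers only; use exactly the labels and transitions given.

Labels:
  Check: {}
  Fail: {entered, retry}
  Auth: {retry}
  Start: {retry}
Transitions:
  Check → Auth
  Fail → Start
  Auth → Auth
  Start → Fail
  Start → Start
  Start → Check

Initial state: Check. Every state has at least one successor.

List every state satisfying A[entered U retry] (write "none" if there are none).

{Fail, Auth, Start}

States satisfying entered: {Fail}.
States satisfying retry: {Fail, Auth, Start}.
States satisfying A[entered U retry]: {Fail, Auth, Start}.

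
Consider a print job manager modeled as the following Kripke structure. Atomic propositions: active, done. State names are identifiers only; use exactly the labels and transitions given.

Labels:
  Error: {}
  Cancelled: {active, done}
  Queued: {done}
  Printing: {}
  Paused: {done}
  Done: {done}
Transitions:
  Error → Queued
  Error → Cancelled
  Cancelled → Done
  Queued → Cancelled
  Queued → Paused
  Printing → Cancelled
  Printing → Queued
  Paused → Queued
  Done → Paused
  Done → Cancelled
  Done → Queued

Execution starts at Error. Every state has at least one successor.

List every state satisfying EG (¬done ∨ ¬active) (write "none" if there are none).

{Error, Queued, Printing, Paused, Done}

States satisfying ¬done ∨ ¬active: {Error, Queued, Printing, Paused, Done}.
States satisfying EG (¬done ∨ ¬active): {Error, Queued, Printing, Paused, Done}.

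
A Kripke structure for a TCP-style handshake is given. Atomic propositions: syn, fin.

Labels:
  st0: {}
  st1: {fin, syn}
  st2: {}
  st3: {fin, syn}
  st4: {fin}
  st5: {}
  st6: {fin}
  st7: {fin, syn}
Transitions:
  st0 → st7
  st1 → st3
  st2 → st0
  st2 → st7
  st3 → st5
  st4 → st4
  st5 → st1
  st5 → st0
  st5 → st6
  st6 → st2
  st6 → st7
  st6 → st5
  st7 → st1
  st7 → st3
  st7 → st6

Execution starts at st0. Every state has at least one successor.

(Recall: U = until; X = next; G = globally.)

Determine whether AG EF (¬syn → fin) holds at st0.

States satisfying EF (¬syn → fin): {st0, st1, st2, st3, st4, st5, st6, st7}.
States satisfying AG EF (¬syn → fin): {st0, st1, st2, st3, st4, st5, st6, st7}.
Every state reachable from st0 satisfies EF (¬syn → fin).
st0 ∈ Sat(AG EF (¬syn → fin)).

Holds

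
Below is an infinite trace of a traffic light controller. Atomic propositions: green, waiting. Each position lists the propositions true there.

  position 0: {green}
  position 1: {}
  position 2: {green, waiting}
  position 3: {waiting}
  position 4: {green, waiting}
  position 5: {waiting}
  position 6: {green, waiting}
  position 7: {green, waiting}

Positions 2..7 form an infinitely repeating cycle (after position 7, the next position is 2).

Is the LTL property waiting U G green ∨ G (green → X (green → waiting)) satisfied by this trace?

Walking from position 0: at position 0, G green has not yet held and waiting fails, so waiting U G green is false.
green → X (green → waiting) holds at every position 0..7, and those are all positions ever visited, so G (green → X (green → waiting)) holds.
Positions where green holds: 0, 2, 4, 6, 7.
Check X (green → waiting) at each: 0→ok, 2→ok, 4→ok, 6→ok, 7→ok.
At position 0: waiting U G green is false; G (green → X (green → waiting)) is true; so waiting U G green ∨ G (green → X (green → waiting)) is true.

Satisfied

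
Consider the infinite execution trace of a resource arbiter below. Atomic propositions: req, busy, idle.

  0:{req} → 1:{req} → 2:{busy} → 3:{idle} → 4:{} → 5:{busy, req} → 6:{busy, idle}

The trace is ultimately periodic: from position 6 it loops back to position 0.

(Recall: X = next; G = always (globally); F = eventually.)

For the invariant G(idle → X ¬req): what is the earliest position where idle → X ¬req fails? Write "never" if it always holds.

Check idle → X ¬req at each position in order: 0 ✓, 1 ✓, 2 ✓, 3 ✓, 4 ✓, 5 ✓.
At position 6 the labels are {busy, idle} and the next position 0 has {req}, so idle → X ¬req is false there. This is the first violation.

6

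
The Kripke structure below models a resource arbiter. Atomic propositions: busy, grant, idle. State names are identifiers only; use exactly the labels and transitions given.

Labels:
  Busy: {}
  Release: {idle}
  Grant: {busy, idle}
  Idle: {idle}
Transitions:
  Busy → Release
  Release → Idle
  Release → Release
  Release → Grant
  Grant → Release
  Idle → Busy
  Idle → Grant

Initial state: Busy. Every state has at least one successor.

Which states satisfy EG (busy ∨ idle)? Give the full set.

{Release, Grant, Idle}

States satisfying busy ∨ idle: {Release, Grant, Idle}.
States satisfying EG (busy ∨ idle): {Release, Grant, Idle}.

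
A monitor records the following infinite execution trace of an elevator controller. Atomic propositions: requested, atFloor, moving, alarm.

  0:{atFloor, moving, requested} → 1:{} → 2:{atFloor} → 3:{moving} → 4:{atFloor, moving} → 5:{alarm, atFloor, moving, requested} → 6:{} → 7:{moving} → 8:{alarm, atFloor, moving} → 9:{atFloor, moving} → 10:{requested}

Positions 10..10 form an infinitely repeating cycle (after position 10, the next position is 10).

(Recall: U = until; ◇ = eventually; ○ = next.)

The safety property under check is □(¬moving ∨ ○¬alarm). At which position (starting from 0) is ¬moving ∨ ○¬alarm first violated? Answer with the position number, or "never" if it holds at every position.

Check ¬moving ∨ ○¬alarm at each position in order: 0 ✓, 1 ✓, 2 ✓, 3 ✓.
At position 4 the labels are {atFloor, moving} and the next position 5 has {alarm, atFloor, moving, requested}, so ¬moving ∨ ○¬alarm is false there. This is the first violation.

4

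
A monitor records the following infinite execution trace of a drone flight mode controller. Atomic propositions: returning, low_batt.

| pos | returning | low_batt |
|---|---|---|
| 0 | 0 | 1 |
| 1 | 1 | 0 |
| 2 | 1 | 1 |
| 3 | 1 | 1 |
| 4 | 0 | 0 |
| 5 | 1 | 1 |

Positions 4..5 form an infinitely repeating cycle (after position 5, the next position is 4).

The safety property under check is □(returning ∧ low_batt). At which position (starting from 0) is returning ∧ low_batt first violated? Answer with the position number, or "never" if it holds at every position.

At position 0 the labels are {low_batt}, so returning ∧ low_batt is false there. This is the first violation.

0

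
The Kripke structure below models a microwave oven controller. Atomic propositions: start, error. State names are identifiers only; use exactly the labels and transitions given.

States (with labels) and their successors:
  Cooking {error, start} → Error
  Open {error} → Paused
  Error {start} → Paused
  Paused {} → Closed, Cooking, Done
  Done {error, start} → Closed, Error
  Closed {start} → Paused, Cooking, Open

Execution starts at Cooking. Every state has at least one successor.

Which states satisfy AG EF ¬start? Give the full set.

{Cooking, Open, Error, Paused, Done, Closed}

States satisfying EF ¬start: {Cooking, Open, Error, Paused, Done, Closed}.
States satisfying AG EF ¬start: {Cooking, Open, Error, Paused, Done, Closed}.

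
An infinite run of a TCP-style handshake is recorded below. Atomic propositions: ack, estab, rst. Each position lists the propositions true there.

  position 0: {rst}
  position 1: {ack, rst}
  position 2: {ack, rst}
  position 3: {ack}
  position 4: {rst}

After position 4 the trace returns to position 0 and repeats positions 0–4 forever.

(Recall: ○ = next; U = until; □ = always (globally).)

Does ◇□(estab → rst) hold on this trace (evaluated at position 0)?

Satisfied

□(estab → rst) holds at position 0, which is reachable from 0, so ◇□(estab → rst) holds.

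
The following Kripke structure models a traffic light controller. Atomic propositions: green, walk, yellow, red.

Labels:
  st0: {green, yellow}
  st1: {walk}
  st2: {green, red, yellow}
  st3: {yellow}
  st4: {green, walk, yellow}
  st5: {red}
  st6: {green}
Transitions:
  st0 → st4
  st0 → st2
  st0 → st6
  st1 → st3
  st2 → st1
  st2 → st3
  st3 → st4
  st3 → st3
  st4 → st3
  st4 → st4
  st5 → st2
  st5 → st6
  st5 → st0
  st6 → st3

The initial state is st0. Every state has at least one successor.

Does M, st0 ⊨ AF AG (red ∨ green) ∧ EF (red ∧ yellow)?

No

States satisfying AG (red ∨ green): ∅.
States satisfying AF AG (red ∨ green): ∅.
States satisfying red ∧ yellow: {st2}.
States satisfying EF (red ∧ yellow): {st0, st2, st5}.
States satisfying AF AG (red ∨ green) ∧ EF (red ∧ yellow): ∅.
st0 ∉ Sat(AF AG (red ∨ green) ∧ EF (red ∧ yellow)).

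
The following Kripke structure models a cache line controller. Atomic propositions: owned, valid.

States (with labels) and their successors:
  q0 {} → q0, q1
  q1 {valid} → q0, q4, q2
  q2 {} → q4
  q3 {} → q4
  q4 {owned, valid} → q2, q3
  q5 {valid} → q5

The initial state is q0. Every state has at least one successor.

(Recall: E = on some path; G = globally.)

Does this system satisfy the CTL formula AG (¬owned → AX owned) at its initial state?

Violated

States satisfying ¬owned → AX owned: {q2, q3, q4}.
States satisfying AG (¬owned → AX owned): {q2, q3, q4}.
q0 is reachable from q0 and violates ¬owned → AX owned, so AG fails at q0.
q0 ∉ Sat(AG (¬owned → AX owned)).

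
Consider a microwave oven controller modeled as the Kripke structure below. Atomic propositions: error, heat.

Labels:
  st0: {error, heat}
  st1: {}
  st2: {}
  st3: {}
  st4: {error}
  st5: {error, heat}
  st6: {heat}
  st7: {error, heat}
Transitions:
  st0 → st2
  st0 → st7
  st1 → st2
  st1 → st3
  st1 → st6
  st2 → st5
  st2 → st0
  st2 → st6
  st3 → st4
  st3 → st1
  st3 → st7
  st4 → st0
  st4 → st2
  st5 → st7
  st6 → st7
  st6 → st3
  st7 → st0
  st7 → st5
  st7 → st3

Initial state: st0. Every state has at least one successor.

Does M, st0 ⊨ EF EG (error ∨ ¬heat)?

States satisfying EG (error ∨ ¬heat): {st0, st1, st2, st3, st4, st5, st7}.
States satisfying EF EG (error ∨ ¬heat): {st0, st1, st2, st3, st4, st5, st6, st7}.
Some path from st0 reaches a state where EG (error ∨ ¬heat) holds.
st0 ∈ Sat(EF EG (error ∨ ¬heat)).

Satisfied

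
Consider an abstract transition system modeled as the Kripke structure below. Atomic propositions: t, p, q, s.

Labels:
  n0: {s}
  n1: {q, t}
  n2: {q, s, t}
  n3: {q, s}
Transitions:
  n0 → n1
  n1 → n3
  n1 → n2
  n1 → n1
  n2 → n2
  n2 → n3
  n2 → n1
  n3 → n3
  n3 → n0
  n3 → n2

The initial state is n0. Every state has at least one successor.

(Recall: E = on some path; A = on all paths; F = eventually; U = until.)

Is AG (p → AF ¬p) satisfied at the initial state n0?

States satisfying p → AF ¬p: {n0, n1, n2, n3}.
States satisfying AG (p → AF ¬p): {n0, n1, n2, n3}.
Every state reachable from n0 satisfies p → AF ¬p.
n0 ∈ Sat(AG (p → AF ¬p)).

Holds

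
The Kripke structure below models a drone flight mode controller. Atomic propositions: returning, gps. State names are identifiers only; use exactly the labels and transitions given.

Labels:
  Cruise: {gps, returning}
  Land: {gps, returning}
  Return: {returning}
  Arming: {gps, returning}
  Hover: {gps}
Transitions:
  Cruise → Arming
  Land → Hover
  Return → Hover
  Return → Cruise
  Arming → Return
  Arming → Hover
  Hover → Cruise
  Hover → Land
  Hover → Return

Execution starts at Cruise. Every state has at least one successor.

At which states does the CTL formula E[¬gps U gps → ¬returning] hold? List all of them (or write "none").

{Return, Hover}

States satisfying ¬gps: {Return}.
States satisfying gps → ¬returning: {Return, Hover}.
States satisfying E[¬gps U gps → ¬returning]: {Return, Hover}.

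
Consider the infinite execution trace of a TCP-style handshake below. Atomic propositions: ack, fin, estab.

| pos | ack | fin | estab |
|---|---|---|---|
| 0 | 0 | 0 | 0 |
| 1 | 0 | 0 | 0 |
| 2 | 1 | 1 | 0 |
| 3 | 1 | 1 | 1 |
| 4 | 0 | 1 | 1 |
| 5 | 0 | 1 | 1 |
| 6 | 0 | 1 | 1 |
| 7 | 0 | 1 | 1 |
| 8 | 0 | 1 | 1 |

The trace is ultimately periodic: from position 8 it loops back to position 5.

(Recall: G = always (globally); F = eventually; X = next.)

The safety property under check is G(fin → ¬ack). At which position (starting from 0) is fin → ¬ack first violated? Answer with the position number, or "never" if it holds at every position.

Check fin → ¬ack at each position in order: 0 ✓, 1 ✓.
At position 2 the labels are {ack, fin}, so fin → ¬ack is false there. This is the first violation.

2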